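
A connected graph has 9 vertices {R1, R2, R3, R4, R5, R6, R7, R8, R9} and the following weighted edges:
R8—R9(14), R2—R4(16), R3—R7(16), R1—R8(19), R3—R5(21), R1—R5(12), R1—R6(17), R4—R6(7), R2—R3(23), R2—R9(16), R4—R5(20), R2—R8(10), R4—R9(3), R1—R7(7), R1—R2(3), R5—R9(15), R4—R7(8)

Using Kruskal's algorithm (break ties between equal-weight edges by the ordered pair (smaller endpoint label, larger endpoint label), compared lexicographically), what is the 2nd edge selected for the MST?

R4-R9

Kruskal's algorithm — process edges by increasing weight (ties by edge label):
R1—R2 (3): add — endpoints in different components.
R4—R9 (3): add — endpoints in different components.
R1—R7 (7): add — endpoints in different components.
R4—R6 (7): add — endpoints in different components.
R4—R7 (8): add — endpoints in different components.
R2—R8 (10): add — endpoints in different components.
R1—R5 (12): add — endpoints in different components.
R8—R9 (14): skip — R9 and R8 already connected.
R5—R9 (15): skip — R5 and R9 already connected.
R2—R4 (16): skip — R4 and R2 already connected.
R2—R9 (16): skip — R9 and R2 already connected.
R3—R7 (16): add — endpoints in different components.
The 2nd edge added is R4—R9.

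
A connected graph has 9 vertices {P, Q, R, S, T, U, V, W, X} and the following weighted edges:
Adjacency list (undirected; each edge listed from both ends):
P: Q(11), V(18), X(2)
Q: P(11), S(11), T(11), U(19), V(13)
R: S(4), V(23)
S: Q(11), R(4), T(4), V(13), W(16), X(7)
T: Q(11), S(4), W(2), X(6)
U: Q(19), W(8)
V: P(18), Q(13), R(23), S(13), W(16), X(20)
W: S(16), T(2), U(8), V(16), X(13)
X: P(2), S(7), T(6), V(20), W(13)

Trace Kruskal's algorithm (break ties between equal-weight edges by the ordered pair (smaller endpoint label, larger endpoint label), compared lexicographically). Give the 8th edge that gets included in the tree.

Kruskal: consider edges lightest-first.
P–X (2): add — endpoints in different components.
T–W (2): add — endpoints in different components.
R–S (4): add — endpoints in different components.
S–T (4): add — endpoints in different components.
T–X (6): add — endpoints in different components.
S–X (7): skip — X and S already connected.
U–W (8): add — endpoints in different components.
P–Q (11): add — endpoints in different components.
Q–S (11): skip — S and Q already connected.
Q–T (11): skip — T and Q already connected.
Q–V (13): add — endpoints in different components.
The 8th edge added is Q–V.

Q-V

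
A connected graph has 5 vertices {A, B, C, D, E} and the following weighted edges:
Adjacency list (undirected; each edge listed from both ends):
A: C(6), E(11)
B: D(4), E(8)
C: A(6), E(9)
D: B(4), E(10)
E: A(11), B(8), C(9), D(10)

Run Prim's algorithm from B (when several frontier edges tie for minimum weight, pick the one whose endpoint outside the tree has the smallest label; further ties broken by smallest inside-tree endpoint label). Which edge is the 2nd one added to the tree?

B-E

Prim, starting at B.
Step 1: frontier [B–D 4, B–E 8] → take B–D (4); add D.
Step 2: frontier [B–E 8, D–E 10] → take B–E (8); add E.
Step 3: frontier [C–E 9, A–E 11] → take C–E (9); add C.
Step 4: frontier [A–C 6, A–E 11] → take A–C (6); add A.
The 2nd edge added is B–E.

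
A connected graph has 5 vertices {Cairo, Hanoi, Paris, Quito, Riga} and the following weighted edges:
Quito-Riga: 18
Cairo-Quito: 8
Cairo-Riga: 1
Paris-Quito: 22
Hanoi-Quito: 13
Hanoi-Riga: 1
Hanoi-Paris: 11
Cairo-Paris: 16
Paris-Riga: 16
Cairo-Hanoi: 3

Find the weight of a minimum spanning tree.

Prim, starting at Paris.
Step 1: cheapest edge leaving the tree is Hanoi-Paris (11); add Hanoi.
Step 2: cheapest edge leaving the tree is Hanoi-Riga (1); add Riga.
Step 3: cheapest edge leaving the tree is Cairo-Riga (1); add Cairo.
Step 4: cheapest edge leaving the tree is Cairo-Quito (8); add Quito.
MST edges: Hanoi-Paris, Hanoi-Riga, Cairo-Riga, Cairo-Quito; total weight 11+1+1+8 = 21.

21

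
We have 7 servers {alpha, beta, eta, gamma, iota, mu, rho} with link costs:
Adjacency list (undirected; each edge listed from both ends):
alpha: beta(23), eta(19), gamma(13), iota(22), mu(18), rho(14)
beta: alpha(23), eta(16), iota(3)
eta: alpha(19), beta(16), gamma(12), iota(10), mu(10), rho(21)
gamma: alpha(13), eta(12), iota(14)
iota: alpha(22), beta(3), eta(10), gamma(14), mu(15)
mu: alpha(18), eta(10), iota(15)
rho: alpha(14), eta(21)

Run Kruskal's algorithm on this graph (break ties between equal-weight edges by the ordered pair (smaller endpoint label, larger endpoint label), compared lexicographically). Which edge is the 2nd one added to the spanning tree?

eta-iota

Kruskal's algorithm — process edges by increasing weight (ties by edge label):
beta-iota (3): add. Components now {gamma} {rho} {mu} {beta,iota} {alpha} {eta}
eta-iota (10): add. Components now {gamma} {rho} {mu} {beta,eta,iota} {alpha}
eta-mu (10): add. Components now {gamma} {rho} {beta,eta,iota,mu} {alpha}
eta-gamma (12): add. Components now {beta,eta,gamma,iota,mu} {rho} {alpha}
alpha-gamma (13): add. Components now {alpha,beta,eta,gamma,iota,mu} {rho}
alpha-rho (14): add. Components now {alpha,beta,eta,gamma,iota,mu,rho}
The 2nd edge added is eta-iota.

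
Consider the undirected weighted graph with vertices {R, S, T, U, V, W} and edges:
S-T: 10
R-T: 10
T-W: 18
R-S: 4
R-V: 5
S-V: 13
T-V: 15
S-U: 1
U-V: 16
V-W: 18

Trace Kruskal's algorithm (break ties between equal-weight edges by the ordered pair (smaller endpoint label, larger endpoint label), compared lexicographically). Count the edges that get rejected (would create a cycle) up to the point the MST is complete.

4

Kruskal's algorithm — process edges by increasing weight (ties by edge label):
S-U (1): add — endpoints in different components.
R-S (4): add — endpoints in different components.
R-V (5): add — endpoints in different components.
R-T (10): add — endpoints in different components.
S-T (10): skip — S and T already connected.
S-V (13): skip — S and V already connected.
T-V (15): skip — V and T already connected.
U-V (16): skip — U and V already connected.
T-W (18): add — endpoints in different components.
Edges rejected before the tree was complete: 4.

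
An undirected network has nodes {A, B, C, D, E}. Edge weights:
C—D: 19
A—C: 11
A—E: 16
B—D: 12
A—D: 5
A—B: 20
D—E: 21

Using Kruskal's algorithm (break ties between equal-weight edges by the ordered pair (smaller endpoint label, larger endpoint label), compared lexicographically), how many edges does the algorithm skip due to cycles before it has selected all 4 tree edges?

0

Kruskal's algorithm — process edges by increasing weight (ties by edge label):
A—D (5): add — endpoints in different components.
A—C (11): add — endpoints in different components.
B—D (12): add — endpoints in different components.
A—E (16): add — endpoints in different components.
Edges rejected before the tree was complete: 0.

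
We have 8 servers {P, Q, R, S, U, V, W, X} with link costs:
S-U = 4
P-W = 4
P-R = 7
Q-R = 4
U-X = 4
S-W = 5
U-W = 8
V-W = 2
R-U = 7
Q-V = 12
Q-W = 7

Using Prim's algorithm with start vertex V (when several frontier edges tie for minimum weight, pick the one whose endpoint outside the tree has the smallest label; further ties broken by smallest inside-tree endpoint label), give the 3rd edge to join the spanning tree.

Grow the tree from V using Prim:
Step 1: frontier [V-W 2, Q-V 12] → take V-W (2); add W.
Step 2: frontier [Q-V 12, P-W 4, S-W 5, Q-W 7, U-W 8] → take P-W (4); add P.
Step 3: frontier [P-R 7, Q-V 12, S-W 5, Q-W 7, U-W 8] → take S-W (5); add S.
Step 4: frontier [P-R 7, S-U 4, Q-V 12, Q-W 7, U-W 8] → take S-U (4); add U.
Step 5: frontier [P-R 7, U-X 4, R-U 7, Q-V 12, Q-W 7] → take U-X (4); add X.
Step 6: frontier [P-R 7, R-U 7, Q-V 12, Q-W 7] → take Q-W (7); add Q.
Step 7: frontier [P-R 7, Q-R 4, R-U 7] → take Q-R (4); add R.
The 3rd edge added is S-W.

S-W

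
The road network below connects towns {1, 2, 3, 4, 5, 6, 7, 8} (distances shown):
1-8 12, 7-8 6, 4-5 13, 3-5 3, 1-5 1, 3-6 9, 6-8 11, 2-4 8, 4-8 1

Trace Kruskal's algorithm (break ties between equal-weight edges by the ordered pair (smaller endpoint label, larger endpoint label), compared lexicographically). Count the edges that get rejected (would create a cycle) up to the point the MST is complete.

0

Kruskal's algorithm — process edges by increasing weight (ties by edge label):
1-5 (1): add — endpoints in different components.
4-8 (1): add — endpoints in different components.
3-5 (3): add — endpoints in different components.
7-8 (6): add — endpoints in different components.
2-4 (8): add — endpoints in different components.
3-6 (9): add — endpoints in different components.
6-8 (11): add — endpoints in different components.
Edges rejected before the tree was complete: 0.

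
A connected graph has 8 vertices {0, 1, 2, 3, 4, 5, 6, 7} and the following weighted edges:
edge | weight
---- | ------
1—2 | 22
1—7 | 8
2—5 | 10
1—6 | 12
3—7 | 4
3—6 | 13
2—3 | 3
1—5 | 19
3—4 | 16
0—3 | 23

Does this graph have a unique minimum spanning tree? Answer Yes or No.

Yes

Kruskal: consider edges lightest-first.
2—3 (3): add — endpoints in different components.
3—7 (4): add — endpoints in different components.
1—7 (8): add — endpoints in different components.
2—5 (10): add — endpoints in different components.
1—6 (12): add — endpoints in different components.
3—6 (13): skip — 3 and 6 already connected.
3—4 (16): add — endpoints in different components.
1—5 (19): skip — 1 and 5 already connected.
1—2 (22): skip — 1 and 2 already connected.
0—3 (23): add — endpoints in different components.
Every non-tree edge has weight strictly greater than the heaviest edge on the tree path between its endpoints, so the MST is unique.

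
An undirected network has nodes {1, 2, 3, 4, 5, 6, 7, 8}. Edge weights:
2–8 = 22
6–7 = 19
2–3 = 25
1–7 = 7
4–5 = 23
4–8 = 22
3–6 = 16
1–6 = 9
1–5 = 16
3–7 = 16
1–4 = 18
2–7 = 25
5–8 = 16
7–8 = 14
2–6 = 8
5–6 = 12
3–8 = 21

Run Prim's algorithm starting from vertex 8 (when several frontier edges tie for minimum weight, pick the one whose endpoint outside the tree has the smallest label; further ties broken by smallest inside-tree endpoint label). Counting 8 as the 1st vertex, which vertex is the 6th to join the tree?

5

Prim, starting at 8.
Step 1: cheapest edge leaving the tree is 7–8 (14); add 7.
Step 2: cheapest edge leaving the tree is 1–7 (7); add 1.
Step 3: cheapest edge leaving the tree is 1–6 (9); add 6.
Step 4: cheapest edge leaving the tree is 2–6 (8); add 2.
Step 5: cheapest edge leaving the tree is 5–6 (12); add 5.
Step 6: cheapest edge leaving the tree is 3–6 (16); add 3.
Step 7: cheapest edge leaving the tree is 1–4 (18); add 4.
Vertex order: 8, 7, 1, 6, 2, 5, 3, 4. The 6th vertex is 5.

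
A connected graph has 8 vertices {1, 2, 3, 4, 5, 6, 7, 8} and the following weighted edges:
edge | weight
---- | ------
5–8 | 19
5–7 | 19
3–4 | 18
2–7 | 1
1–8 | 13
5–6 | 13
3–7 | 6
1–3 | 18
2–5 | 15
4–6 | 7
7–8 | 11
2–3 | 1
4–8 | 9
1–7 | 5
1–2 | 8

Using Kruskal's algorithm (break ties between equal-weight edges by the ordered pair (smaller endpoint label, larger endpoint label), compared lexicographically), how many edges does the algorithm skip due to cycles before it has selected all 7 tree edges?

3

Kruskal: consider edges lightest-first.
2–3 (1): add — endpoints in different components.
2–7 (1): add — endpoints in different components.
1–7 (5): add — endpoints in different components.
3–7 (6): skip — 3 and 7 already connected.
4–6 (7): add — endpoints in different components.
1–2 (8): skip — 1 and 2 already connected.
4–8 (9): add — endpoints in different components.
7–8 (11): add — endpoints in different components.
1–8 (13): skip — 1 and 8 already connected.
5–6 (13): add — endpoints in different components.
Edges rejected before the tree was complete: 3.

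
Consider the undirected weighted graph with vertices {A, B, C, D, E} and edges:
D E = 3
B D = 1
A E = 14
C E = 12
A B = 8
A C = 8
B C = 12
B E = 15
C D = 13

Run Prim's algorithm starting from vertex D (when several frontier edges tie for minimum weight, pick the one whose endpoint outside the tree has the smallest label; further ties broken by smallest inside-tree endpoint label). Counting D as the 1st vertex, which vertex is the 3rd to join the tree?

E

Grow the tree from D using Prim:
Step 1: cheapest edge leaving the tree is B D (1); add B.
Step 2: cheapest edge leaving the tree is D E (3); add E.
Step 3: cheapest edge leaving the tree is A B (8); add A.
Step 4: cheapest edge leaving the tree is A C (8); add C.
Vertex order: D, B, E, A, C. The 3rd vertex is E.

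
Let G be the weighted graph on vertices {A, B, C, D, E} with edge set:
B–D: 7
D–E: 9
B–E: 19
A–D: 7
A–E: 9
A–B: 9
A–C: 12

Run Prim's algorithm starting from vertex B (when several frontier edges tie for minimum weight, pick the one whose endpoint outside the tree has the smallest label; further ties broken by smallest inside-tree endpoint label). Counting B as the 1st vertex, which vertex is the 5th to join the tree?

C

Prim's algorithm from B:
Step 1: cheapest edge leaving the tree is B–D (7); add D.
Step 2: cheapest edge leaving the tree is A–D (7); add A.
Step 3: cheapest edge leaving the tree is A–E (9); add E.
Step 4: cheapest edge leaving the tree is A–C (12); add C.
Vertex order: B, D, A, E, C. The 5th vertex is C.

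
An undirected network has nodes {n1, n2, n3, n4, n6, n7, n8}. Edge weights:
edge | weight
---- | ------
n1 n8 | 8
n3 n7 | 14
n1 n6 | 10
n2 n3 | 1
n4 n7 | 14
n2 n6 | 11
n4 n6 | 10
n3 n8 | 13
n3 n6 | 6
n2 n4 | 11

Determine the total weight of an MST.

49

Prim, starting at n2.
Step 1: cheapest edge leaving the tree is n2 n3 (1); add n3.
Step 2: cheapest edge leaving the tree is n3 n6 (6); add n6.
Step 3: cheapest edge leaving the tree is n1 n6 (10); add n1.
Step 4: cheapest edge leaving the tree is n1 n8 (8); add n8.
Step 5: cheapest edge leaving the tree is n4 n6 (10); add n4.
Step 6: cheapest edge leaving the tree is n3 n7 (14); add n7.
MST edges: n2 n3, n3 n6, n1 n6, n1 n8, n4 n6, n3 n7; total weight 1+6+10+8+10+14 = 49.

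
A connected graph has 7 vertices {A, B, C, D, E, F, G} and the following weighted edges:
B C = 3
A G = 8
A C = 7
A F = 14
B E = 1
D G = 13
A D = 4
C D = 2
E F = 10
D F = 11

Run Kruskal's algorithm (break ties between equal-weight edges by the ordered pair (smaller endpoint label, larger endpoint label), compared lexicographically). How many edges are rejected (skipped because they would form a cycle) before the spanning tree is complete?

1

Kruskal's algorithm — process edges by increasing weight (ties by edge label):
B E (1): add — endpoints in different components.
C D (2): add — endpoints in different components.
B C (3): add — endpoints in different components.
A D (4): add — endpoints in different components.
A C (7): skip — A and C already connected.
A G (8): add — endpoints in different components.
E F (10): add — endpoints in different components.
Edges rejected before the tree was complete: 1.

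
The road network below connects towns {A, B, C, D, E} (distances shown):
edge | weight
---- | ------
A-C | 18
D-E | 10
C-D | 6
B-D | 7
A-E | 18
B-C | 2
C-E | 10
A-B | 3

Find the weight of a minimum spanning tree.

21

Prim, starting at B.
Step 1: cheapest edge leaving the tree is B-C (2); add C.
Step 2: cheapest edge leaving the tree is A-B (3); add A.
Step 3: cheapest edge leaving the tree is C-D (6); add D.
Step 4: cheapest edge leaving the tree is C-E (10); add E.
MST edges: B-C, A-B, C-D, C-E; total weight 2+3+6+10 = 21.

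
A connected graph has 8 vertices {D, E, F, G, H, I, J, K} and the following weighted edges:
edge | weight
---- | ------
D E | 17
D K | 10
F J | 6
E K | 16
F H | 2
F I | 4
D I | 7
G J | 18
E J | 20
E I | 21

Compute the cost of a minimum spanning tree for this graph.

Kruskal's algorithm — process edges by increasing weight (ties by edge label):
F H (2): add — endpoints in different components.
F I (4): add — endpoints in different components.
F J (6): add — endpoints in different components.
D I (7): add — endpoints in different components.
D K (10): add — endpoints in different components.
E K (16): add — endpoints in different components.
D E (17): skip — D and E already connected.
G J (18): add — endpoints in different components.
MST edges: F H, F I, F J, D I, D K, E K, G J; total weight 2+4+6+7+10+16+18 = 63.

63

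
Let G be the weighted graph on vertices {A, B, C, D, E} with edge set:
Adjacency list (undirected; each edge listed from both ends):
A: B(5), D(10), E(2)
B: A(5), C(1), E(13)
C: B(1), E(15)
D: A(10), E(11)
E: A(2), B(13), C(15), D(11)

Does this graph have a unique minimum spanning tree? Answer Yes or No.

Kruskal's algorithm — process edges by increasing weight (ties by edge label):
B—C (1): add. Components now {A} {B,C} {D} {E}
A—E (2): add. Components now {A,E} {B,C} {D}
A—B (5): add. Components now {A,B,C,E} {D}
A—D (10): add. Components now {A,B,C,D,E}
Every non-tree edge has weight strictly greater than the heaviest edge on the tree path between its endpoints, so the MST is unique.

Yes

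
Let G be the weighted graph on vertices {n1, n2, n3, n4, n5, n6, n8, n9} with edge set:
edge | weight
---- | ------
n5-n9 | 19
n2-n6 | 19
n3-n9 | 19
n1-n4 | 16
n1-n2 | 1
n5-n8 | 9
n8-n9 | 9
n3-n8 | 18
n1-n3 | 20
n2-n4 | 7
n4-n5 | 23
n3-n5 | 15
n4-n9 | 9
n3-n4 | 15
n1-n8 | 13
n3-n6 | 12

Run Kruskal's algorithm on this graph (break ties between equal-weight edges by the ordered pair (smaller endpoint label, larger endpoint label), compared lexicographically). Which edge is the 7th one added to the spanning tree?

Kruskal: consider edges lightest-first.
n1-n2 (1): add — endpoints in different components.
n2-n4 (7): add — endpoints in different components.
n4-n9 (9): add — endpoints in different components.
n5-n8 (9): add — endpoints in different components.
n8-n9 (9): add — endpoints in different components.
n3-n6 (12): add — endpoints in different components.
n1-n8 (13): skip — n8 and n1 already connected.
n3-n4 (15): add — endpoints in different components.
The 7th edge added is n3-n4.

n3-n4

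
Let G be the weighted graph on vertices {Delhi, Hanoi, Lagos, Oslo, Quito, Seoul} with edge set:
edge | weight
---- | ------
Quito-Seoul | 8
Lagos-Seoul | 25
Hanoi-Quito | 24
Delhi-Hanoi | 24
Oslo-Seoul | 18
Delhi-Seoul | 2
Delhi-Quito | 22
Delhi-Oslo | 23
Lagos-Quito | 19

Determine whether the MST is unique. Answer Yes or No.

No

Kruskal's algorithm — process edges by increasing weight (ties by edge label):
Delhi-Seoul (2): add — endpoints in different components.
Quito-Seoul (8): add — endpoints in different components.
Oslo-Seoul (18): add — endpoints in different components.
Lagos-Quito (19): add — endpoints in different components.
Delhi-Quito (22): skip — Delhi and Quito already connected.
Delhi-Oslo (23): skip — Delhi and Oslo already connected.
Delhi-Hanoi (24): add — endpoints in different components.
Non-tree edge Hanoi-Quito has weight 24, equal to the heaviest edge on its tree cycle — swapping gives another MST of the same weight. Not unique.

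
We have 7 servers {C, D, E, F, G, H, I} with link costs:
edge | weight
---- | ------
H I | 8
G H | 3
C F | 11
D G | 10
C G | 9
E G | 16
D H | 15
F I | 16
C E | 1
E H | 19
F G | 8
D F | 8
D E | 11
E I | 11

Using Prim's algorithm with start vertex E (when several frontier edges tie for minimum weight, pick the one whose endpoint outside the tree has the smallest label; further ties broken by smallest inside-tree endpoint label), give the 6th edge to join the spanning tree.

H-I

Prim's algorithm from E:
Step 1: cheapest edge leaving the tree is C E (1); add C.
Step 2: cheapest edge leaving the tree is C G (9); add G.
Step 3: cheapest edge leaving the tree is G H (3); add H.
Step 4: cheapest edge leaving the tree is F G (8); add F.
Step 5: cheapest edge leaving the tree is D F (8); add D.
Step 6: cheapest edge leaving the tree is H I (8); add I.
The 6th edge added is H I.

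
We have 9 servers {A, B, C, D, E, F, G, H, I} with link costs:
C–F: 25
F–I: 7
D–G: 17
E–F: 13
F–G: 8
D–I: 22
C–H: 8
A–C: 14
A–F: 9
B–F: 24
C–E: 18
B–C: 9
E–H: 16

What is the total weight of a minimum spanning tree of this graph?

85

Grow the tree from E using Prim:
Step 1: frontier [E–F 13, E–H 16, C–E 18] → take E–F (13); add F.
Step 2: frontier [E–H 16, C–E 18, F–I 7, F–G 8, A–F 9, B–F 24, C–F 25] → take F–I (7); add I.
Step 3: frontier [E–H 16, C–E 18, F–G 8, A–F 9, B–F 24, C–F 25, D–I 22] → take F–G (8); add G.
Step 4: frontier [E–H 16, C–E 18, A–F 9, B–F 24, C–F 25, D–G 17, D–I 22] → take A–F (9); add A.
Step 5: frontier [A–C 14, E–H 16, C–E 18, B–F 24, C–F 25, D–G 17, D–I 22] → take A–C (14); add C.
Step 6: frontier [C–H 8, B–C 9, E–H 16, B–F 24, D–G 17, D–I 22] → take C–H (8); add H.
Step 7: frontier [B–C 9, B–F 24, D–G 17, D–I 22] → take B–C (9); add B.
Step 8: frontier [D–G 17, D–I 22] → take D–G (17); add D.
MST edges: E–F, F–I, F–G, A–F, A–C, C–H, B–C, D–G; total weight 13+7+8+9+14+8+9+17 = 85.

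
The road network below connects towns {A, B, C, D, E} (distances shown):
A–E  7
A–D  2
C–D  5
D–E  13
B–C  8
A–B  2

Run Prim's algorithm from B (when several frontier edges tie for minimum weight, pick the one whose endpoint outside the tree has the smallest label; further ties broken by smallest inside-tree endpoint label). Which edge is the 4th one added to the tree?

A-E

Prim's algorithm from B:
Step 1: frontier [A–B 2, B–C 8] → take A–B (2); add A.
Step 2: frontier [A–D 2, A–E 7, B–C 8] → take A–D (2); add D.
Step 3: frontier [A–E 7, B–C 8, C–D 5, D–E 13] → take C–D (5); add C.
Step 4: frontier [A–E 7, D–E 13] → take A–E (7); add E.
The 4th edge added is A–E.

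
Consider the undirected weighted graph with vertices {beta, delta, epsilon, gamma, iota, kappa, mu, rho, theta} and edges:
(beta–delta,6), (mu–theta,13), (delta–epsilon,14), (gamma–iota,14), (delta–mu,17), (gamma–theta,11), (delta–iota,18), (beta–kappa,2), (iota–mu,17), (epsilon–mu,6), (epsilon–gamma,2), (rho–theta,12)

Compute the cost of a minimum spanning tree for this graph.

67

Sort edges by weight, then run Kruskal:
beta–kappa (2): add — endpoints in different components.
epsilon–gamma (2): add — endpoints in different components.
beta–delta (6): add — endpoints in different components.
epsilon–mu (6): add — endpoints in different components.
gamma–theta (11): add — endpoints in different components.
rho–theta (12): add — endpoints in different components.
mu–theta (13): skip — theta and mu already connected.
delta–epsilon (14): add — endpoints in different components.
gamma–iota (14): add — endpoints in different components.
MST edges: beta–kappa, epsilon–gamma, beta–delta, epsilon–mu, gamma–theta, rho–theta, delta–epsilon, gamma–iota; total weight 2+2+6+6+11+12+14+14 = 67.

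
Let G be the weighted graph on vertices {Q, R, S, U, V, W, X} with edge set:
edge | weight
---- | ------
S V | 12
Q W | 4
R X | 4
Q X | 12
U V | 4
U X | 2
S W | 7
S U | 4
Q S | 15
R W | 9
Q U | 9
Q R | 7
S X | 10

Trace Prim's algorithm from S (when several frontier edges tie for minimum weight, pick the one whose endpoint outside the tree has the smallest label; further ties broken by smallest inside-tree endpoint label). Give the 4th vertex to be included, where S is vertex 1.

R

Prim, starting at S.
Step 1: frontier [S U 4, S W 7, S X 10, S V 12, Q S 15] → take S U (4); add U.
Step 2: frontier [S W 7, S X 10, S V 12, Q S 15, U X 2, U V 4, Q U 9] → take U X (2); add X.
Step 3: frontier [S W 7, S V 12, Q S 15, U V 4, Q U 9, R X 4, Q X 12] → take R X (4); add R.
Step 4: frontier [Q R 7, R W 9, S W 7, S V 12, Q S 15, U V 4, Q U 9, Q X 12] → take U V (4); add V.
Step 5: frontier [Q R 7, R W 9, S W 7, Q S 15, Q U 9, Q X 12] → take Q R (7); add Q.
Step 6: frontier [Q W 4, R W 9, S W 7] → take Q W (4); add W.
Vertex order: S, U, X, R, V, Q, W. The 4th vertex is R.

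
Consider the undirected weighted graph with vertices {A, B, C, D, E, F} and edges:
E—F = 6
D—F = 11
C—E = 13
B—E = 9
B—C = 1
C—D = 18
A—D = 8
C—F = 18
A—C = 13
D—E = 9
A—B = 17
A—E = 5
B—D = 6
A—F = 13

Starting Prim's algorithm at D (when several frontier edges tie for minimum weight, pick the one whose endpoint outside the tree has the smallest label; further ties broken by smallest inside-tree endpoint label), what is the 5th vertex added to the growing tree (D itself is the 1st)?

E

Grow the tree from D using Prim:
Step 1: cheapest edge leaving the tree is B—D (6); add B.
Step 2: cheapest edge leaving the tree is B—C (1); add C.
Step 3: cheapest edge leaving the tree is A—D (8); add A.
Step 4: cheapest edge leaving the tree is A—E (5); add E.
Step 5: cheapest edge leaving the tree is E—F (6); add F.
Vertex order: D, B, C, A, E, F. The 5th vertex is E.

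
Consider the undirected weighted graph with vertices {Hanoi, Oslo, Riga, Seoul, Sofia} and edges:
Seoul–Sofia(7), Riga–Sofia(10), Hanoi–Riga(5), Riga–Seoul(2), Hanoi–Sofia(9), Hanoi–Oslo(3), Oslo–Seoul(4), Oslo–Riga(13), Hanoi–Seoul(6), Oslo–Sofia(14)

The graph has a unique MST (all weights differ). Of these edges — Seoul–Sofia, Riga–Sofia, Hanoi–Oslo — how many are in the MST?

Sort edges by weight, then run Kruskal:
Riga–Seoul (2): add. Components now {Sofia} {Riga,Seoul} {Oslo} {Hanoi}
Hanoi–Oslo (3): add. Components now {Sofia} {Riga,Seoul} {Hanoi,Oslo}
Oslo–Seoul (4): add. Components now {Sofia} {Hanoi,Oslo,Riga,Seoul}
Hanoi–Riga (5): skip — Riga and Hanoi already connected.
Hanoi–Seoul (6): skip — Seoul and Hanoi already connected.
Seoul–Sofia (7): add. Components now {Hanoi,Oslo,Riga,Seoul,Sofia}
MST edge set: {Riga–Seoul, Hanoi–Oslo, Oslo–Seoul, Seoul–Sofia}.
Of the listed edges, {Seoul–Sofia, Hanoi–Oslo} are in the MST → 2.

2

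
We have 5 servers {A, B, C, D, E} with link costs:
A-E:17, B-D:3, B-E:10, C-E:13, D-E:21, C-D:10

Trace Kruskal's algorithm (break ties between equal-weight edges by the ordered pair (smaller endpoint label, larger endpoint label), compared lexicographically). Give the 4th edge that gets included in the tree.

A-E

Kruskal's algorithm — process edges by increasing weight (ties by edge label):
B-D (3): add. Components now {A} {B,D} {C} {E}
B-E (10): add. Components now {A} {B,D,E} {C}
C-D (10): add. Components now {A} {B,C,D,E}
C-E (13): skip — C and E already connected.
A-E (17): add. Components now {A,B,C,D,E}
The 4th edge added is A-E.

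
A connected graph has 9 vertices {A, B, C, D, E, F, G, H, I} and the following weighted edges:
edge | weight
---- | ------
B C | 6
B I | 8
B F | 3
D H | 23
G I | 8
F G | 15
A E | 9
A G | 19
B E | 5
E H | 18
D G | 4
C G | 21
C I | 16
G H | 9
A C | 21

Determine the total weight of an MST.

Kruskal's algorithm — process edges by increasing weight (ties by edge label):
B F (3): add — endpoints in different components.
D G (4): add — endpoints in different components.
B E (5): add — endpoints in different components.
B C (6): add — endpoints in different components.
B I (8): add — endpoints in different components.
G I (8): add — endpoints in different components.
A E (9): add — endpoints in different components.
G H (9): add — endpoints in different components.
MST edges: B F, D G, B E, B C, B I, G I, A E, G H; total weight 3+4+5+6+8+8+9+9 = 52.

52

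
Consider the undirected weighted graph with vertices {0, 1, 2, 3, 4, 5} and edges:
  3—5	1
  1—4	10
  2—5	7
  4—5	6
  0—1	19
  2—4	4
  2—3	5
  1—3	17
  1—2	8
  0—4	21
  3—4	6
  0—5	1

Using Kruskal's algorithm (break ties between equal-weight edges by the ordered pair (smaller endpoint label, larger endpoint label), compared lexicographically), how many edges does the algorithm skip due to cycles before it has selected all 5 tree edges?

Sort edges by weight, then run Kruskal:
0—5 (1): add. Components now {0,5} {1} {2} {3} {4}
3—5 (1): add. Components now {0,3,5} {1} {2} {4}
2—4 (4): add. Components now {0,3,5} {1} {2,4}
2—3 (5): add. Components now {0,2,3,4,5} {1}
3—4 (6): skip — 3 and 4 already connected.
4—5 (6): skip — 4 and 5 already connected.
2—5 (7): skip — 2 and 5 already connected.
1—2 (8): add. Components now {0,1,2,3,4,5}
Edges rejected before the tree was complete: 3.

3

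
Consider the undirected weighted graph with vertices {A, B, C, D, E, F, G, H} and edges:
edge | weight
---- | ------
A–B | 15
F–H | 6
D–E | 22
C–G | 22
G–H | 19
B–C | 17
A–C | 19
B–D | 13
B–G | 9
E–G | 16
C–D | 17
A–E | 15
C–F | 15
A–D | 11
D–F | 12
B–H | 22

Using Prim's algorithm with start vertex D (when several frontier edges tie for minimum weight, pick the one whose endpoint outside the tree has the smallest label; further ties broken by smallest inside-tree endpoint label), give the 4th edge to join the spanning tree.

B-D

Prim, starting at D.
Step 1: cheapest edge leaving the tree is A–D (11); add A.
Step 2: cheapest edge leaving the tree is D–F (12); add F.
Step 3: cheapest edge leaving the tree is F–H (6); add H.
Step 4: cheapest edge leaving the tree is B–D (13); add B.
Step 5: cheapest edge leaving the tree is B–G (9); add G.
Step 6: cheapest edge leaving the tree is C–F (15); add C.
Step 7: cheapest edge leaving the tree is A–E (15); add E.
The 4th edge added is B–D.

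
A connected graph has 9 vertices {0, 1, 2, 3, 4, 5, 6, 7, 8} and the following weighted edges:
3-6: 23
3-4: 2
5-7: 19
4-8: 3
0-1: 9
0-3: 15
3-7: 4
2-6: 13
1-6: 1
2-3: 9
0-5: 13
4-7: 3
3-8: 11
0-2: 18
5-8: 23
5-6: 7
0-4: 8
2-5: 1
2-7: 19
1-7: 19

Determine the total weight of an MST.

34

Sort edges by weight, then run Kruskal:
1-6 (1): add — endpoints in different components.
2-5 (1): add — endpoints in different components.
3-4 (2): add — endpoints in different components.
4-7 (3): add — endpoints in different components.
4-8 (3): add — endpoints in different components.
3-7 (4): skip — 3 and 7 already connected.
5-6 (7): add — endpoints in different components.
0-4 (8): add — endpoints in different components.
0-1 (9): add — endpoints in different components.
MST edges: 1-6, 2-5, 3-4, 4-7, 4-8, 5-6, 0-4, 0-1; total weight 1+1+2+3+3+7+8+9 = 34.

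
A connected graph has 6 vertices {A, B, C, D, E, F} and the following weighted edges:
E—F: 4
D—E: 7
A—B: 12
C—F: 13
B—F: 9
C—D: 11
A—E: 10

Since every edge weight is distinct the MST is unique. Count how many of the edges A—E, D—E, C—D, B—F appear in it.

4

Kruskal: consider edges lightest-first.
E—F (4): add — endpoints in different components.
D—E (7): add — endpoints in different components.
B—F (9): add — endpoints in different components.
A—E (10): add — endpoints in different components.
C—D (11): add — endpoints in different components.
MST edge set: {E—F, D—E, B—F, A—E, C—D}.
Of the listed edges, {A—E, D—E, C—D, B—F} are in the MST → 4.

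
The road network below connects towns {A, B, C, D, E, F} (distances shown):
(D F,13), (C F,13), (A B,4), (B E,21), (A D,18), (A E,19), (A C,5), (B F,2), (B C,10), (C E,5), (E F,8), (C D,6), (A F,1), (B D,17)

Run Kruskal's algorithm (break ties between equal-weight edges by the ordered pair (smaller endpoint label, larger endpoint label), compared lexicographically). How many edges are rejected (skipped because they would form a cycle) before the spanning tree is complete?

Sort edges by weight, then run Kruskal:
A F (1): add. Components now {A,F} {B} {C} {D} {E}
B F (2): add. Components now {A,B,F} {C} {D} {E}
A B (4): skip — A and B already connected.
A C (5): add. Components now {A,B,C,F} {D} {E}
C E (5): add. Components now {A,B,C,E,F} {D}
C D (6): add. Components now {A,B,C,D,E,F}
Edges rejected before the tree was complete: 1.

1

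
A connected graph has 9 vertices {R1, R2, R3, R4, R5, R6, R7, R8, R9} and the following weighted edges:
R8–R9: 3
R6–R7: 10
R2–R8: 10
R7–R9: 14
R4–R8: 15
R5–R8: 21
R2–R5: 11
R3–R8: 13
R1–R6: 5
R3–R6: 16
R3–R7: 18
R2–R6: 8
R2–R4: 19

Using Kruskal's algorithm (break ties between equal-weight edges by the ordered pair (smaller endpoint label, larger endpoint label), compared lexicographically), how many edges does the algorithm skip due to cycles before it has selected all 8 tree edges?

1

Sort edges by weight, then run Kruskal:
R8–R9 (3): add — endpoints in different components.
R1–R6 (5): add — endpoints in different components.
R2–R6 (8): add — endpoints in different components.
R2–R8 (10): add — endpoints in different components.
R6–R7 (10): add — endpoints in different components.
R2–R5 (11): add — endpoints in different components.
R3–R8 (13): add — endpoints in different components.
R7–R9 (14): skip — R7 and R9 already connected.
R4–R8 (15): add — endpoints in different components.
Edges rejected before the tree was complete: 1.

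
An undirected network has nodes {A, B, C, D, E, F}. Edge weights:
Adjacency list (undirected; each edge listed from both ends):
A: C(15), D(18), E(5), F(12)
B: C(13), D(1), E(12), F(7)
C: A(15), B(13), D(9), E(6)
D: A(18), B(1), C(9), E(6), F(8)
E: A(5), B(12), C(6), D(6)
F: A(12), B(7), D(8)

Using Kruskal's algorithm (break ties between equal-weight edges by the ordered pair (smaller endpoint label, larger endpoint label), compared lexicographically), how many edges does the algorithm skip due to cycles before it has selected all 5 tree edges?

0

Sort edges by weight, then run Kruskal:
B–D (1): add. Components now {A} {B,D} {C} {E} {F}
A–E (5): add. Components now {A,E} {B,D} {C} {F}
C–E (6): add. Components now {A,C,E} {B,D} {F}
D–E (6): add. Components now {A,B,C,D,E} {F}
B–F (7): add. Components now {A,B,C,D,E,F}
Edges rejected before the tree was complete: 0.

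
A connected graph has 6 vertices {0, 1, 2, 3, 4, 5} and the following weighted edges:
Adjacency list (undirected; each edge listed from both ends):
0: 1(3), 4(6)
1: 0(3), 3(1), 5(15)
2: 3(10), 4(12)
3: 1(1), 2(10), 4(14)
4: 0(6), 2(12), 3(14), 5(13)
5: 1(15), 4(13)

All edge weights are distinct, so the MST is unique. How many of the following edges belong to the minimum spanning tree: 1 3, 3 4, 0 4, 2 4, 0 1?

Kruskal's algorithm — process edges by increasing weight (ties by edge label):
1 3 (1): add — endpoints in different components.
0 1 (3): add — endpoints in different components.
0 4 (6): add — endpoints in different components.
2 3 (10): add — endpoints in different components.
2 4 (12): skip — 2 and 4 already connected.
4 5 (13): add — endpoints in different components.
MST edge set: {1 3, 0 1, 0 4, 2 3, 4 5}.
Of the listed edges, {1 3, 0 4, 0 1} are in the MST → 3.

3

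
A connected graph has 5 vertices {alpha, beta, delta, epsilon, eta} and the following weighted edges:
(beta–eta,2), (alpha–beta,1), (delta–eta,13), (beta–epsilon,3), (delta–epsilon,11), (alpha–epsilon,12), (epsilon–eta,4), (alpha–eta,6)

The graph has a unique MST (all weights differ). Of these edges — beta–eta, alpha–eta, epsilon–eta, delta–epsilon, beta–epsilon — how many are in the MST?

3

Sort edges by weight, then run Kruskal:
alpha–beta (1): add — endpoints in different components.
beta–eta (2): add — endpoints in different components.
beta–epsilon (3): add — endpoints in different components.
epsilon–eta (4): skip — eta and epsilon already connected.
alpha–eta (6): skip — eta and alpha already connected.
delta–epsilon (11): add — endpoints in different components.
MST edge set: {alpha–beta, beta–eta, beta–epsilon, delta–epsilon}.
Of the listed edges, {beta–eta, delta–epsilon, beta–epsilon} are in the MST → 3.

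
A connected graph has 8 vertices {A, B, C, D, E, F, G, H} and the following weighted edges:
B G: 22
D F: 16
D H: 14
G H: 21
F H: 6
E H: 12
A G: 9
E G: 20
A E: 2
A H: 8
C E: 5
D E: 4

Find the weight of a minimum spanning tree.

56

Kruskal: consider edges lightest-first.
A E (2): add — endpoints in different components.
D E (4): add — endpoints in different components.
C E (5): add — endpoints in different components.
F H (6): add — endpoints in different components.
A H (8): add — endpoints in different components.
A G (9): add — endpoints in different components.
E H (12): skip — E and H already connected.
D H (14): skip — D and H already connected.
D F (16): skip — D and F already connected.
E G (20): skip — E and G already connected.
G H (21): skip — G and H already connected.
B G (22): add — endpoints in different components.
MST edges: A E, D E, C E, F H, A H, A G, B G; total weight 2+4+5+6+8+9+22 = 56.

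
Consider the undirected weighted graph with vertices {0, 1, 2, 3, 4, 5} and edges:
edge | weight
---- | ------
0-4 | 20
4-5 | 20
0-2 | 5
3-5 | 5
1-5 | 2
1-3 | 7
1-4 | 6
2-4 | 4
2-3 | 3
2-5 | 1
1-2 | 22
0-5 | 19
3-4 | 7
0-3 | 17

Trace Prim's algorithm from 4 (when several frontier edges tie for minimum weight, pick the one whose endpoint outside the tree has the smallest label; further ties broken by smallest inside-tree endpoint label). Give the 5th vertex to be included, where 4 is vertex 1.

Prim, starting at 4.
Step 1: cheapest edge leaving the tree is 2-4 (4); add 2.
Step 2: cheapest edge leaving the tree is 2-5 (1); add 5.
Step 3: cheapest edge leaving the tree is 1-5 (2); add 1.
Step 4: cheapest edge leaving the tree is 2-3 (3); add 3.
Step 5: cheapest edge leaving the tree is 0-2 (5); add 0.
Vertex order: 4, 2, 5, 1, 3, 0. The 5th vertex is 3.

3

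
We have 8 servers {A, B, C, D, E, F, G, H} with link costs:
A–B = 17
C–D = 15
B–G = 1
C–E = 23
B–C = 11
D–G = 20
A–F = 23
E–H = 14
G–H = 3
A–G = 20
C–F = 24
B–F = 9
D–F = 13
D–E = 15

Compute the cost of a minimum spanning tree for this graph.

68

Prim's algorithm from E:
Step 1: cheapest edge leaving the tree is E–H (14); add H.
Step 2: cheapest edge leaving the tree is G–H (3); add G.
Step 3: cheapest edge leaving the tree is B–G (1); add B.
Step 4: cheapest edge leaving the tree is B–F (9); add F.
Step 5: cheapest edge leaving the tree is B–C (11); add C.
Step 6: cheapest edge leaving the tree is D–F (13); add D.
Step 7: cheapest edge leaving the tree is A–B (17); add A.
MST edges: E–H, G–H, B–G, B–F, B–C, D–F, A–B; total weight 14+3+1+9+11+13+17 = 68.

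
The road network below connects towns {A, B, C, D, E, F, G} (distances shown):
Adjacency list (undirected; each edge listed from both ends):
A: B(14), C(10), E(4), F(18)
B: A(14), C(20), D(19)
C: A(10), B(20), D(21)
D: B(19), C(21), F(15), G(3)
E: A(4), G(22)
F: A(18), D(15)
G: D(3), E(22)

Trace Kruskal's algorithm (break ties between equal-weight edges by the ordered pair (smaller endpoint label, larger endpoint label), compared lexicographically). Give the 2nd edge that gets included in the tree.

Sort edges by weight, then run Kruskal:
D—G (3): add — endpoints in different components.
A—E (4): add — endpoints in different components.
A—C (10): add — endpoints in different components.
A—B (14): add — endpoints in different components.
D—F (15): add — endpoints in different components.
A—F (18): add — endpoints in different components.
The 2nd edge added is A—E.

A-E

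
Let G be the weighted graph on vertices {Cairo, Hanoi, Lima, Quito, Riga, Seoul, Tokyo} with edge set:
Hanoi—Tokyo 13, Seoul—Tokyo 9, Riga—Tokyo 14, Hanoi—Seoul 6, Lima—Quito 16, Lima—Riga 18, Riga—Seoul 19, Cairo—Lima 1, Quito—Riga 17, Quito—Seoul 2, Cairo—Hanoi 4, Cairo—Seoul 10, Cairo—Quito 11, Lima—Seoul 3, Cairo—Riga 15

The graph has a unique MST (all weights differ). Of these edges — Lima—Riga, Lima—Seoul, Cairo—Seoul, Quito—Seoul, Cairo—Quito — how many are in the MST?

2

Kruskal: consider edges lightest-first.
Cairo—Lima (1): add. Components now {Riga} {Tokyo} {Seoul} {Cairo,Lima} {Quito} {Hanoi}
Quito—Seoul (2): add. Components now {Riga} {Tokyo} {Quito,Seoul} {Cairo,Lima} {Hanoi}
Lima—Seoul (3): add. Components now {Riga} {Tokyo} {Cairo,Lima,Quito,Seoul} {Hanoi}
Cairo—Hanoi (4): add. Components now {Riga} {Tokyo} {Cairo,Hanoi,Lima,Quito,Seoul}
Hanoi—Seoul (6): skip — Seoul and Hanoi already connected.
Seoul—Tokyo (9): add. Components now {Riga} {Cairo,Hanoi,Lima,Quito,Seoul,Tokyo}
Cairo—Seoul (10): skip — Seoul and Cairo already connected.
Cairo—Quito (11): skip — Cairo and Quito already connected.
Hanoi—Tokyo (13): skip — Tokyo and Hanoi already connected.
Riga—Tokyo (14): add. Components now {Cairo,Hanoi,Lima,Quito,Riga,Seoul,Tokyo}
MST edge set: {Cairo—Lima, Quito—Seoul, Lima—Seoul, Cairo—Hanoi, Seoul—Tokyo, Riga—Tokyo}.
Of the listed edges, {Lima—Seoul, Quito—Seoul} are in the MST → 2.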